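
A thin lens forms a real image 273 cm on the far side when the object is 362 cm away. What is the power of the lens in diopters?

P = +0.643 D

d_i = +273 cm.
1/f = 1/d_o + 1/d_i = 1/(362) + 1/(273) = 0.006425 cm⁻¹.
f = 155.6 cm = 1.556 m, so P = 1/f = +0.643 D.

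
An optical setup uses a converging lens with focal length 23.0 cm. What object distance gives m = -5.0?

m = −d_i/d_o ⇒ d_i = −m·d_o.
1/f = 1/d_o + 1/d_i = 1/d_o − 1/(m·d_o) = (1 − 1/m)/d_o, so d_o = f(1 − 1/m) = (23.00)(1 − 1/(-5.0)) = 27.6 cm.

27.6 cm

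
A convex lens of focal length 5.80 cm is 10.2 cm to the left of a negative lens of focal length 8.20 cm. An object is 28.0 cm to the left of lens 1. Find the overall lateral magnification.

m = -0.193

Lens 1: 1/d_i1 = 1/(5.80) − 1/(28.0) = 0.1367, so d_i1 = 7.315 cm; m₁ = −d_i1/d_o1 = -0.2613.
d_o2 = 10.2 − (7.315) = 2.885 cm.
f₂ = −8.20 cm (diverging).
Lens 2: 1/d_i2 = 1/(-8.20) − 1/(2.885) = -0.4686, so d_i2 = -2.134 cm; m₂ = −d_i2/d_o2 = +0.7397.
m = m₁·m₂ = (-0.2613)(+0.7397) = -0.193.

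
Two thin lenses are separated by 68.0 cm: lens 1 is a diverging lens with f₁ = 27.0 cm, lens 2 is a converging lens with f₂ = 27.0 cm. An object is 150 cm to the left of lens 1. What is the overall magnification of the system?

f₁ = −27.0 cm (diverging).
Lens 1: 1/d_i1 = 1/(-27.0) − 1/(150) = -0.04370, so d_i1 = -22.88 cm; m₁ = −d_i1/d_o1 = +0.1525.
d_o2 = 68.0 − (-22.88) = 90.88 cm.
Lens 2: 1/d_i2 = 1/(27.0) − 1/(90.88) = 0.02603, so d_i2 = 38.41 cm; m₂ = −d_i2/d_o2 = -0.4227.
m = m₁·m₂ = (+0.1525)(-0.4227) = -0.0645.

m = -0.0645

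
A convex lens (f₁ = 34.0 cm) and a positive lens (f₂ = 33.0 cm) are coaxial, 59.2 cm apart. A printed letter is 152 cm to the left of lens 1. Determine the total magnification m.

m = -0.540

Lens 1: 1/d_i1 = 1/(34.0) − 1/(152) = 0.02283, so d_i1 = 43.80 cm; m₁ = −d_i1/d_o1 = -0.2882.
d_o2 = 59.2 − (43.80) = 15.40 cm.
Lens 2: 1/d_i2 = 1/(33.0) − 1/(15.40) = -0.03463, so d_i2 = -28.87 cm; m₂ = −d_i2/d_o2 = +1.875.
m = m₁·m₂ = (-0.2882)(+1.875) = -0.540.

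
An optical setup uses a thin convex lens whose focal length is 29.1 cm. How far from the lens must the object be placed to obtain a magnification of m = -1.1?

55.6 cm

m = −d_i/d_o ⇒ d_i = −m·d_o.
1/f = 1/d_o + 1/d_i = 1/d_o − 1/(m·d_o) = (1 − 1/m)/d_o, so d_o = f(1 − 1/m) = (29.10)(1 − 1/(-1.1)) = 55.6 cm.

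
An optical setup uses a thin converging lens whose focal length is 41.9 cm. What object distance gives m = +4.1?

m = −d_i/d_o ⇒ d_i = −m·d_o.
1/f = 1/d_o + 1/d_i = 1/d_o − 1/(m·d_o) = (1 − 1/m)/d_o, so d_o = f(1 − 1/m) = (41.90)(1 − 1/(+4.1)) = 31.7 cm.

31.7 cm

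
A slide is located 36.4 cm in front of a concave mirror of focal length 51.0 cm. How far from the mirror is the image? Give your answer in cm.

Mirror equation: 1/q = 1/f − 1/p = 1/(51.00) − 1/(36.4) = 0.01961 − 0.02747 = -0.007865, so q = -127 cm.
The image is virtual, upright and enlarged, behind the mirror.

127 cm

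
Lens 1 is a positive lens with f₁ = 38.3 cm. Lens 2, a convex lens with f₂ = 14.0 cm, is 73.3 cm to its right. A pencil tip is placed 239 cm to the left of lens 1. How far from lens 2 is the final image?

Lens 1: 1/d_i1 = 1/f₁ − 1/d_o1 = 1/(38.3) − 1/(239) = 0.02193, so d_i1 = 45.61 cm.
The intermediate image is 45.61 cm to the right of lens 1, which is 73.3 − (45.61) = 27.69 cm to the left of lens 2, so d_o2 = +27.69 cm.
Lens 2: 1/d_i2 = 1/f₂ − 1/d_o2 = 1/(14.0) − 1/(27.69) = 0.03531, so d_i2 = 28.3 cm.
The final image is real, 28.3 cm to the right of lens 2 (overall magnification ≈ 0.20).

28.3 cm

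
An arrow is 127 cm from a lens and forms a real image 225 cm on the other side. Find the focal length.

f = 81.2 cm (converging)

Real image ⇒ d_i = +225 cm.
1/f = 1/d_o + 1/d_i = 1/(127) + 1/(225) = 0.01232, so f = 81.2 cm.
Since f is positive, the lens is converging.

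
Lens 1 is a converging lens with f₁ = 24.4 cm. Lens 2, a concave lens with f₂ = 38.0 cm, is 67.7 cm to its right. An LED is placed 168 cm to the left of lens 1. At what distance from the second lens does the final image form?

Lens 1: 1/d_i1 = 1/f₁ − 1/d_o1 = 1/(24.4) − 1/(168) = 0.03503, so d_i1 = 28.55 cm.
The intermediate image is 28.55 cm to the right of lens 1, which is 67.7 − (28.55) = 39.15 cm to the left of lens 2, so d_o2 = +39.15 cm.
Lens 2 is diverging, so f₂ = −38.0 cm.
Lens 2: 1/d_i2 = 1/f₂ − 1/d_o2 = 1/(-38.0) − 1/(39.15) = -0.05186, so d_i2 = -19.3 cm.
The final image is virtual, 19.3 cm to the left of lens 2 (overall magnification ≈ -0.084).

19.3 cm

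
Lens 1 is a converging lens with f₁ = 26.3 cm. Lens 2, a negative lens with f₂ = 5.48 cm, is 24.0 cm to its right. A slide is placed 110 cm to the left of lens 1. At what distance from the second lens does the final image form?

11.4 cm

Lens 1: 1/d_i1 = 1/f₁ − 1/d_o1 = 1/(26.3) − 1/(110) = 0.02893, so d_i1 = 34.56 cm.
The intermediate image is 34.56 cm to the right of lens 1, which lies 10.56 cm to the right of lens 2 — a virtual object — so d_o2 = −10.56 cm.
Lens 2 is diverging, so f₂ = −5.48 cm.
Lens 2: 1/d_i2 = 1/f₂ − 1/d_o2 = 1/(-5.48) − 1/(-10.56) = -0.08778, so d_i2 = -11.4 cm.
The final image is virtual, 11.4 cm to the left of lens 2 (overall magnification ≈ 0.34).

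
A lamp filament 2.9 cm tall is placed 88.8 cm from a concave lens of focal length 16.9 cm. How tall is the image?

For a concave lens, f = -16.9 cm.
1/d_i = 1/f − 1/d_o = 1/(-16.90) − 1/(88.8) = -0.07043, so d_i = -14.20 cm.
m = −d_i/d_o = +0.1599.
|h_i| = |m|·h_o = 0.1599 × 2.9 = 0.464 cm. The image is virtual, upright and reduced, on the same side as the object.

0.464 cm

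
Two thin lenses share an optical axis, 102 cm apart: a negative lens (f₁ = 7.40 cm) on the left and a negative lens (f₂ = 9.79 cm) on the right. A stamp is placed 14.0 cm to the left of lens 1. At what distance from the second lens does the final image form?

Lens 1 is diverging, so f₁ = −7.40 cm.
Lens 1: 1/d_i1 = 1/f₁ − 1/d_o1 = 1/(-7.40) − 1/(14.0) = -0.2066, so d_i1 = -4.841 cm.
The intermediate image is 4.841 cm to the left of lens 1 (virtual), which is 102 − (-4.841) = 106.8 cm to the left of lens 2, so d_o2 = +106.8 cm.
Lens 2 is diverging, so f₂ = −9.79 cm.
Lens 2: 1/d_i2 = 1/f₂ − 1/d_o2 = 1/(-9.79) − 1/(106.8) = -0.1115, so d_i2 = -8.97 cm.
The final image is virtual, 8.97 cm to the left of lens 2 (overall magnification ≈ 0.029).

8.97 cm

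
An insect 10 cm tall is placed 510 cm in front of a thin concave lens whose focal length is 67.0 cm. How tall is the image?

1.16 cm

For a concave lens, f = -67.0 cm.
1/d_i = 1/f − 1/d_o = 1/(-67.00) − 1/(510) = -0.01689, so d_i = -59.22 cm.
m = −d_i/d_o = +0.1161.
|h_i| = |m|·h_o = 0.1161 × 10 = 1.16 cm. The image is virtual, upright and reduced, on the same side as the object.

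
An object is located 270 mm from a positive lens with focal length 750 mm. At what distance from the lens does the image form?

422 mm

Thin-lens equation: 1/q = 1/f − 1/p = 1/(750.0) − 1/(270) = 0.001333 − 0.003704 = -0.002370, so q = -422 mm.
The image is virtual, upright and enlarged, on the same side as the object.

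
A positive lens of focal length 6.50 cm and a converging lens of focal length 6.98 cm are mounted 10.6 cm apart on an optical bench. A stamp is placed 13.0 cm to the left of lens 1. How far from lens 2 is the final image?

Lens 1: 1/d_i1 = 1/f₁ − 1/d_o1 = 1/(6.50) − 1/(13.0) = 0.07692, so d_i1 = 13.00 cm.
The intermediate image is 13.00 cm to the right of lens 1, which lies 2.400 cm to the right of lens 2 — a virtual object — so d_o2 = −2.400 cm.
Lens 2: 1/d_i2 = 1/f₂ − 1/d_o2 = 1/(6.98) − 1/(-2.400) = 0.5599, so d_i2 = 1.79 cm.
The final image is real, 1.79 cm to the right of lens 2 (overall magnification ≈ -0.74).

1.79 cm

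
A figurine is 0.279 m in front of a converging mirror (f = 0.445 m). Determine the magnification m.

m = +2.68

1/d_i = 1/f − 1/d_o = 1/(0.4450) − 1/(0.279) = -1.337, so d_i = -0.7479 m.
m = −d_i/d_o = −(-0.7479)/(0.279) = +2.68.
The image is virtual, upright and enlarged, behind the mirror.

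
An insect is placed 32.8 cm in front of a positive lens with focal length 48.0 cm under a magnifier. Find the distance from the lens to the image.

Thin-lens equation: 1/d_i = 1/f − 1/d_o = 1/(48.00) − 1/(32.8) = 0.02083 − 0.03049 = -0.009654, so d_i = -104 cm.
The image is virtual, upright and enlarged, on the same side as the object.

104 cm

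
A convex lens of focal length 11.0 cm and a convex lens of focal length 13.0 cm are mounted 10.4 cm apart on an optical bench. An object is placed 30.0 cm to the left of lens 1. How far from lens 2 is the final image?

4.54 cm

Lens 1: 1/d_i1 = 1/f₁ − 1/d_o1 = 1/(11.0) − 1/(30.0) = 0.05758, so d_i1 = 17.37 cm.
The intermediate image is 17.37 cm to the right of lens 1, which lies 6.970 cm to the right of lens 2 — a virtual object — so d_o2 = −6.970 cm.
Lens 2: 1/d_i2 = 1/f₂ − 1/d_o2 = 1/(13.0) − 1/(-6.970) = 0.2204, so d_i2 = 4.54 cm.
The final image is real, 4.54 cm to the right of lens 2 (overall magnification ≈ -0.38).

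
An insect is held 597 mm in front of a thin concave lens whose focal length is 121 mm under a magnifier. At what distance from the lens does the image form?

101 mm

For a concave lens, f = -121 mm.
Thin-lens equation: 1/q = 1/f − 1/p = 1/(-121.0) − 1/(597) = -0.008264 − 0.001675 = -0.009940, so q = -101 mm.
The image is virtual, upright and reduced, on the same side as the object.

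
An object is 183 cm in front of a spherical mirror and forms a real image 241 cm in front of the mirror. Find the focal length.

f = 104 cm (concave)

Real image ⇒ d_i = +241 cm.
1/f = 1/d_o + 1/d_i = 1/(183) + 1/(241) = 0.009614, so f = 104 cm.
Since f is positive, the spherical mirror is concave.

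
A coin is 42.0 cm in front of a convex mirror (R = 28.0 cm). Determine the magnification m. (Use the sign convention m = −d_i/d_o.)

m = +0.250

f = R/2 = 28.0/2 = 14.00 cm; for a convex mirror, f = -14.00 cm.
1/d_i = 1/f − 1/d_o = 1/(-14.00) − 1/(42.0) = -0.09524, so d_i = -10.50 cm.
m = −d_i/d_o = −(-10.50)/(42.0) = +0.250.
The image is virtual, upright and reduced, behind the mirror.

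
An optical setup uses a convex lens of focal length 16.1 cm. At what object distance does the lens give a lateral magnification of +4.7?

m = −d_i/d_o ⇒ d_i = −m·d_o.
1/f = 1/d_o + 1/d_i = 1/d_o − 1/(m·d_o) = (1 − 1/m)/d_o, so d_o = f(1 − 1/m) = (16.10)(1 − 1/(+4.7)) = 12.7 cm.

12.7 cm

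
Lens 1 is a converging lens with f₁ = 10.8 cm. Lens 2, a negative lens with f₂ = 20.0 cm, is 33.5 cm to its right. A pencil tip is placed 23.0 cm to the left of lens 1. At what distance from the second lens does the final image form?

7.93 cm

Lens 1: 1/d_i1 = 1/f₁ − 1/d_o1 = 1/(10.8) − 1/(23.0) = 0.04911, so d_i1 = 20.36 cm.
The intermediate image is 20.36 cm to the right of lens 1, which is 33.5 − (20.36) = 13.14 cm to the left of lens 2, so d_o2 = +13.14 cm.
Lens 2 is diverging, so f₂ = −20.0 cm.
Lens 2: 1/d_i2 = 1/f₂ − 1/d_o2 = 1/(-20.0) − 1/(13.14) = -0.1261, so d_i2 = -7.93 cm.
The final image is virtual, 7.93 cm to the left of lens 2 (overall magnification ≈ -0.53).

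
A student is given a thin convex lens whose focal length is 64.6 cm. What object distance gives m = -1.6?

m = −d_i/d_o ⇒ d_i = −m·d_o.
1/f = 1/d_o + 1/d_i = 1/d_o − 1/(m·d_o) = (1 − 1/m)/d_o, so d_o = f(1 − 1/m) = (64.60)(1 − 1/(-1.6)) = 105 cm.

105 cm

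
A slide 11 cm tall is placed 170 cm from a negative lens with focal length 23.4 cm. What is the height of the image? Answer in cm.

1.33 cm

For a negative lens, f = -23.4 cm.
1/d_i = 1/f − 1/d_o = 1/(-23.40) − 1/(170) = -0.04862, so d_i = -20.57 cm.
m = −d_i/d_o = +0.1210.
|h_i| = |m|·h_o = 0.1210 × 11 = 1.33 cm. The image is virtual, upright and reduced, on the same side as the object.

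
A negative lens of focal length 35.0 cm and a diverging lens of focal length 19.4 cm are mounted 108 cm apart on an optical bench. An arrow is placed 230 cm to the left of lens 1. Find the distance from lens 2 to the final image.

Lens 1 is diverging, so f₁ = −35.0 cm.
Lens 1: 1/d_i1 = 1/f₁ − 1/d_o1 = 1/(-35.0) − 1/(230) = -0.03292, so d_i1 = -30.38 cm.
The intermediate image is 30.38 cm to the left of lens 1 (virtual), which is 108 − (-30.38) = 138.4 cm to the left of lens 2, so d_o2 = +138.4 cm.
Lens 2 is diverging, so f₂ = −19.4 cm.
Lens 2: 1/d_i2 = 1/f₂ − 1/d_o2 = 1/(-19.4) − 1/(138.4) = -0.05877, so d_i2 = -17.0 cm.
The final image is virtual, 17.0 cm to the left of lens 2 (overall magnification ≈ 0.016).

17.0 cm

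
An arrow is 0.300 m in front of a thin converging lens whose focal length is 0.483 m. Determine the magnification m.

m = +2.64

1/d_i = 1/f − 1/d_o = 1/(0.4830) − 1/(0.300) = -1.263, so d_i = -0.7918 m.
m = −d_i/d_o = −(-0.7918)/(0.300) = +2.64.
The image is virtual, upright and enlarged, on the same side as the object.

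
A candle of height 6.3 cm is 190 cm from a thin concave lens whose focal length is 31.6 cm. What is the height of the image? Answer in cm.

0.898 cm

For a concave lens, f = -31.6 cm.
1/d_i = 1/f − 1/d_o = 1/(-31.60) − 1/(190) = -0.03691, so d_i = -27.09 cm.
m = −d_i/d_o = +0.1426.
|h_i| = |m|·h_o = 0.1426 × 6.3 = 0.898 cm. The image is virtual, upright and reduced, on the same side as the object.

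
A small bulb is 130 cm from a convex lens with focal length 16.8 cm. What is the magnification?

m = -0.148

1/d_i = 1/f − 1/d_o = 1/(16.80) − 1/(130) = 0.05183, so d_i = 19.29 cm.
m = −d_i/d_o = −(19.29)/(130) = -0.148.
The image is real, inverted and reduced, on the far side of the lens.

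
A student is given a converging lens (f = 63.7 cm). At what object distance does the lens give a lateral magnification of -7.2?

72.5 cm

m = −d_i/d_o ⇒ d_i = −m·d_o.
1/f = 1/d_o + 1/d_i = 1/d_o − 1/(m·d_o) = (1 − 1/m)/d_o, so d_o = f(1 − 1/m) = (63.70)(1 − 1/(-7.2)) = 72.5 cm.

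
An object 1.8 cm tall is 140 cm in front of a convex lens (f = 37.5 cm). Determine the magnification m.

m = -0.366

1/d_i = 1/f − 1/d_o = 1/(37.50) − 1/(140) = 0.01952, so d_i = 51.22 cm.
m = −d_i/d_o = −(51.22)/(140) = -0.366.
The image is real, inverted and reduced, on the far side of the lens.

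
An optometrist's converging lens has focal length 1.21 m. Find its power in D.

P = +0.826 D

P = 1/f = 1/(1.21 m) = +0.826 D.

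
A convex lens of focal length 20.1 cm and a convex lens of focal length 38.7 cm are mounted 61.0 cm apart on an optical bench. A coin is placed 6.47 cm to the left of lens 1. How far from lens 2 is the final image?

Lens 1: 1/d_i1 = 1/f₁ − 1/d_o1 = 1/(20.1) − 1/(6.47) = -0.1048, so d_i1 = -9.541 cm.
The intermediate image is 9.541 cm to the left of lens 1 (virtual), which is 61.0 − (-9.541) = 70.54 cm to the left of lens 2, so d_o2 = +70.54 cm.
Lens 2: 1/d_i2 = 1/f₂ − 1/d_o2 = 1/(38.7) − 1/(70.54) = 0.01166, so d_i2 = 85.7 cm.
The final image is real, 85.7 cm to the right of lens 2 (overall magnification ≈ -1.8).

85.7 cm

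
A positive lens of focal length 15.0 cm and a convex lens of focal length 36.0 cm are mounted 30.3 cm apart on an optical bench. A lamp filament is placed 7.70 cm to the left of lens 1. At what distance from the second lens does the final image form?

Lens 1: 1/d_i1 = 1/f₁ − 1/d_o1 = 1/(15.0) − 1/(7.70) = -0.06320, so d_i1 = -15.82 cm.
The intermediate image is 15.82 cm to the left of lens 1 (virtual), which is 30.3 − (-15.82) = 46.12 cm to the left of lens 2, so d_o2 = +46.12 cm.
Lens 2: 1/d_i2 = 1/f₂ − 1/d_o2 = 1/(36.0) − 1/(46.12) = 0.006095, so d_i2 = 164 cm.
The final image is real, 164 cm to the right of lens 2 (overall magnification ≈ -7.3).

164 cm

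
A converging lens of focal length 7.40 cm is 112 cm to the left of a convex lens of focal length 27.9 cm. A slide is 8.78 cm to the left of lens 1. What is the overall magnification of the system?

m = +4.04

Lens 1: 1/d_i1 = 1/(7.40) − 1/(8.78) = 0.02124, so d_i1 = 47.08 cm; m₁ = −d_i1/d_o1 = -5.362.
d_o2 = 112 − (47.08) = 64.92 cm.
Lens 2: 1/d_i2 = 1/(27.9) − 1/(64.92) = 0.02044, so d_i2 = 48.93 cm; m₂ = −d_i2/d_o2 = -0.7536.
m = m₁·m₂ = (-5.362)(-0.7536) = +4.04.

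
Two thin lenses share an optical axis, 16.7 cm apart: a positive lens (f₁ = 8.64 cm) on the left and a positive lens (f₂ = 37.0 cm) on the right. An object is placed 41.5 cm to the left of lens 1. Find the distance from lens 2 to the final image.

Lens 1: 1/d_i1 = 1/f₁ − 1/d_o1 = 1/(8.64) − 1/(41.5) = 0.09164, so d_i1 = 10.91 cm.
The intermediate image is 10.91 cm to the right of lens 1, which is 16.7 − (10.91) = 5.790 cm to the left of lens 2, so d_o2 = +5.790 cm.
Lens 2: 1/d_i2 = 1/f₂ − 1/d_o2 = 1/(37.0) − 1/(5.790) = -0.1457, so d_i2 = -6.86 cm.
The final image is virtual, 6.86 cm to the left of lens 2 (overall magnification ≈ -0.31).

6.86 cm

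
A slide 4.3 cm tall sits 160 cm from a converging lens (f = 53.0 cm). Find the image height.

2.13 cm

1/d_i = 1/f − 1/d_o = 1/(53.00) − 1/(160) = 0.01262, so d_i = 79.25 cm.
m = −d_i/d_o = -0.4953.
|h_i| = |m|·h_o = 0.4953 × 4.3 = 2.13 cm. The image is real, inverted and reduced, on the far side of the lens.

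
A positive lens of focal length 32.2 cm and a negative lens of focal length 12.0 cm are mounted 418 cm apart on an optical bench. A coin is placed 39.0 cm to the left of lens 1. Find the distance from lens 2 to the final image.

11.4 cm

Lens 1: 1/d_i1 = 1/f₁ − 1/d_o1 = 1/(32.2) − 1/(39.0) = 0.005415, so d_i1 = 184.7 cm.
The intermediate image is 184.7 cm to the right of lens 1, which is 418 − (184.7) = 233.3 cm to the left of lens 2, so d_o2 = +233.3 cm.
Lens 2 is diverging, so f₂ = −12.0 cm.
Lens 2: 1/d_i2 = 1/f₂ − 1/d_o2 = 1/(-12.0) − 1/(233.3) = -0.08762, so d_i2 = -11.4 cm.
The final image is virtual, 11.4 cm to the left of lens 2 (overall magnification ≈ -0.23).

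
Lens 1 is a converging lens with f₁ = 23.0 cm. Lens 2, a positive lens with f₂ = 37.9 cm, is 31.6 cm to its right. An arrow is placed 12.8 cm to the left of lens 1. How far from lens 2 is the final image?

102 cm

Lens 1: 1/d_i1 = 1/f₁ − 1/d_o1 = 1/(23.0) − 1/(12.8) = -0.03465, so d_i1 = -28.86 cm.
The intermediate image is 28.86 cm to the left of lens 1 (virtual), which is 31.6 − (-28.86) = 60.46 cm to the left of lens 2, so d_o2 = +60.46 cm.
Lens 2: 1/d_i2 = 1/f₂ − 1/d_o2 = 1/(37.9) − 1/(60.46) = 0.009845, so d_i2 = 102 cm.
The final image is real, 102 cm to the right of lens 2 (overall magnification ≈ -3.8).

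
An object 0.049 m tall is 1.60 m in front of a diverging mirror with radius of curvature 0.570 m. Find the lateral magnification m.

m = +0.151

f = R/2 = 0.570/2 = 0.2850 m; for a diverging mirror, f = -0.2850 m.
1/d_i = 1/f − 1/d_o = 1/(-0.2850) − 1/(1.60) = -4.134, so d_i = -0.2419 m.
m = −d_i/d_o = −(-0.2419)/(1.60) = +0.151.
The image is virtual, upright and reduced, behind the mirror.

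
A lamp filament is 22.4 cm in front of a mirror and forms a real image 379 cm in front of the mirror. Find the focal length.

Real image ⇒ d_i = +379 cm.
1/f = 1/d_o + 1/d_i = 1/(22.4) + 1/(379) = 0.04728, so f = 21.1 cm.
Since f is positive, the mirror is concave.

f = 21.1 cm (concave)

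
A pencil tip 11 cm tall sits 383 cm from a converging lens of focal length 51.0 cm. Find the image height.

1.69 cm

1/d_i = 1/f − 1/d_o = 1/(51.00) − 1/(383) = 0.01700, so d_i = 58.83 cm.
m = −d_i/d_o = -0.1536.
|h_i| = |m|·h_o = 0.1536 × 11 = 1.69 cm. The image is real, inverted and reduced, on the far side of the lens.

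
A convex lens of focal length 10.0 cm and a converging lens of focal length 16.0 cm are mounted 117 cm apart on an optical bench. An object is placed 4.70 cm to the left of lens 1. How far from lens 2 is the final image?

18.3 cm

Lens 1: 1/d_i1 = 1/f₁ − 1/d_o1 = 1/(10.0) − 1/(4.70) = -0.1128, so d_i1 = -8.868 cm.
The intermediate image is 8.868 cm to the left of lens 1 (virtual), which is 117 − (-8.868) = 125.9 cm to the left of lens 2, so d_o2 = +125.9 cm.
Lens 2: 1/d_i2 = 1/f₂ − 1/d_o2 = 1/(16.0) − 1/(125.9) = 0.05456, so d_i2 = 18.3 cm.
The final image is real, 18.3 cm to the right of lens 2 (overall magnification ≈ -0.27).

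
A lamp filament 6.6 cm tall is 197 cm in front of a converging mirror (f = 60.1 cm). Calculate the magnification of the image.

1/d_i = 1/f − 1/d_o = 1/(60.10) − 1/(197) = 0.01156, so d_i = 86.48 cm.
m = −d_i/d_o = −(86.48)/(197) = -0.439.
The image is real, inverted and reduced, in front of the mirror.

m = -0.439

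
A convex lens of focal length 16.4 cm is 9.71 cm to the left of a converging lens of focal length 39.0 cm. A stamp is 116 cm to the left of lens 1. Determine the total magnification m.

m = -0.133

Lens 1: 1/d_i1 = 1/(16.4) − 1/(116) = 0.05235, so d_i1 = 19.10 cm; m₁ = −d_i1/d_o1 = -0.1647.
d_o2 = 9.71 − (19.10) = -9.390 cm (virtual object).
Lens 2: 1/d_i2 = 1/(39.0) − 1/(-9.390) = 0.1321, so d_i2 = 7.568 cm; m₂ = −d_i2/d_o2 = +0.8060.
m = m₁·m₂ = (-0.1647)(+0.8060) = -0.133.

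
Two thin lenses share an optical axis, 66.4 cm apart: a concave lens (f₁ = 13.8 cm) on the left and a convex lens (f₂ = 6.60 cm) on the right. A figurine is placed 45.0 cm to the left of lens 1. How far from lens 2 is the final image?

7.22 cm

Lens 1 is diverging, so f₁ = −13.8 cm.
Lens 1: 1/d_i1 = 1/f₁ − 1/d_o1 = 1/(-13.8) − 1/(45.0) = -0.09469, so d_i1 = -10.56 cm.
The intermediate image is 10.56 cm to the left of lens 1 (virtual), which is 66.4 − (-10.56) = 76.96 cm to the left of lens 2, so d_o2 = +76.96 cm.
Lens 2: 1/d_i2 = 1/f₂ − 1/d_o2 = 1/(6.60) − 1/(76.96) = 0.1385, so d_i2 = 7.22 cm.
The final image is real, 7.22 cm to the right of lens 2 (overall magnification ≈ -0.022).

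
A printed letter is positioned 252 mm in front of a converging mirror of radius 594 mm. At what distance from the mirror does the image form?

f = R/2 = 594/2 = 297.0 mm.
Mirror equation: 1/s_i = 1/f − 1/s_o = 1/(297.0) − 1/(252) = 0.003367 − 0.003968 = -0.0006013, so s_i = -1660 mm.
The image is virtual, upright and enlarged, behind the mirror.

1660 mm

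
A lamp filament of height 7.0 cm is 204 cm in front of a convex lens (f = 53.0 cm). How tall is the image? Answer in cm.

1/d_i = 1/f − 1/d_o = 1/(53.00) − 1/(204) = 0.01397, so d_i = 71.60 cm.
m = −d_i/d_o = -0.3510.
|h_i| = |m|·h_o = 0.3510 × 7.0 = 2.46 cm. The image is real, inverted and reduced, on the far side of the lens.

2.46 cm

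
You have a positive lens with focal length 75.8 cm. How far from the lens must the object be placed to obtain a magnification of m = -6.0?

88.4 cm

m = −d_i/d_o ⇒ d_i = −m·d_o.
1/f = 1/d_o + 1/d_i = 1/d_o − 1/(m·d_o) = (1 − 1/m)/d_o, so d_o = f(1 − 1/m) = (75.80)(1 − 1/(-6.0)) = 88.4 cm.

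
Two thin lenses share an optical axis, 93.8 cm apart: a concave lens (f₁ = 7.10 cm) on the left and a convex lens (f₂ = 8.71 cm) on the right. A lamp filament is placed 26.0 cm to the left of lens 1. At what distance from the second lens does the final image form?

9.55 cm

Lens 1 is diverging, so f₁ = −7.10 cm.
Lens 1: 1/d_i1 = 1/f₁ − 1/d_o1 = 1/(-7.10) − 1/(26.0) = -0.1793, so d_i1 = -5.577 cm.
The intermediate image is 5.577 cm to the left of lens 1 (virtual), which is 93.8 − (-5.577) = 99.38 cm to the left of lens 2, so d_o2 = +99.38 cm.
Lens 2: 1/d_i2 = 1/f₂ − 1/d_o2 = 1/(8.71) − 1/(99.38) = 0.1047, so d_i2 = 9.55 cm.
The final image is real, 9.55 cm to the right of lens 2 (overall magnification ≈ -0.021).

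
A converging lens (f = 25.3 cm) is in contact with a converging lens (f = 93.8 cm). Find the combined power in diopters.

P₁ = 1/f₁ = 1/(0.253 m) = +3.953 D; P₂ = 1/f₂ = 1/(0.938 m) = +1.066 D.
For thin lenses in contact, P = P₁ + P₂ = (+3.953) + (+1.066) = +5.02 D.

P = +5.02 D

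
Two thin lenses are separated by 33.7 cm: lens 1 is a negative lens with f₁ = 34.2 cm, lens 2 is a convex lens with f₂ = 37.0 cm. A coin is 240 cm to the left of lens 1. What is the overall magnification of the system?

f₁ = −34.2 cm (diverging).
Lens 1: 1/d_i1 = 1/(-34.2) − 1/(240) = -0.03341, so d_i1 = -29.93 cm; m₁ = −d_i1/d_o1 = +0.1247.
d_o2 = 33.7 − (-29.93) = 63.63 cm.
Lens 2: 1/d_i2 = 1/(37.0) − 1/(63.63) = 0.01131, so d_i2 = 88.41 cm; m₂ = −d_i2/d_o2 = -1.389.
m = m₁·m₂ = (+0.1247)(-1.389) = -0.173.

m = -0.173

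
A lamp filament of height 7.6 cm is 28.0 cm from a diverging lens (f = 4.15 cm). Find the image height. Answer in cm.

0.981 cm

For a diverging lens, f = -4.15 cm.
1/d_i = 1/f − 1/d_o = 1/(-4.150) − 1/(28.0) = -0.2767, so d_i = -3.614 cm.
m = −d_i/d_o = +0.1291.
|h_i| = |m|·h_o = 0.1291 × 7.6 = 0.981 cm. The image is virtual, upright and reduced, on the same side as the object.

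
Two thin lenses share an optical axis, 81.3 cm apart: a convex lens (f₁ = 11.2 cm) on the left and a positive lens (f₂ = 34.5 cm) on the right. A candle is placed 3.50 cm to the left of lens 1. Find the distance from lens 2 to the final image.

57.4 cm

Lens 1: 1/d_i1 = 1/f₁ − 1/d_o1 = 1/(11.2) − 1/(3.50) = -0.1964, so d_i1 = -5.091 cm.
The intermediate image is 5.091 cm to the left of lens 1 (virtual), which is 81.3 − (-5.091) = 86.39 cm to the left of lens 2, so d_o2 = +86.39 cm.
Lens 2: 1/d_i2 = 1/f₂ − 1/d_o2 = 1/(34.5) − 1/(86.39) = 0.01741, so d_i2 = 57.4 cm.
The final image is real, 57.4 cm to the right of lens 2 (overall magnification ≈ -0.97).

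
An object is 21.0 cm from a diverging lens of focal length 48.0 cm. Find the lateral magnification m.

For a diverging lens, f = -48.0 cm.
1/d_i = 1/f − 1/d_o = 1/(-48.00) − 1/(21.0) = -0.06845, so d_i = -14.61 cm.
m = −d_i/d_o = −(-14.61)/(21.0) = +0.696.
The image is virtual, upright and reduced, on the same side as the object.

m = +0.696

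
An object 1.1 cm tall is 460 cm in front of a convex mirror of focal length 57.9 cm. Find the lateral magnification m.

For a convex mirror, f = -57.9 cm.
1/d_i = 1/f − 1/d_o = 1/(-57.90) − 1/(460) = -0.01945, so d_i = -51.43 cm.
m = −d_i/d_o = −(-51.43)/(460) = +0.112.
The image is virtual, upright and reduced, behind the mirror.

m = +0.112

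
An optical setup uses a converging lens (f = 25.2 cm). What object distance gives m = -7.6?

28.5 cm

m = −d_i/d_o ⇒ d_i = −m·d_o.
1/f = 1/d_o + 1/d_i = 1/d_o − 1/(m·d_o) = (1 − 1/m)/d_o, so d_o = f(1 − 1/m) = (25.20)(1 − 1/(-7.6)) = 28.5 cm.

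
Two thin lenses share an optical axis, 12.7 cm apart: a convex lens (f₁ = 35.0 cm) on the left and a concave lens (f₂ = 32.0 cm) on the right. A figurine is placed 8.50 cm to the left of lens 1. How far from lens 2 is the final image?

Lens 1: 1/d_i1 = 1/f₁ − 1/d_o1 = 1/(35.0) − 1/(8.50) = -0.08908, so d_i1 = -11.23 cm.
The intermediate image is 11.23 cm to the left of lens 1 (virtual), which is 12.7 − (-11.23) = 23.93 cm to the left of lens 2, so d_o2 = +23.93 cm.
Lens 2 is diverging, so f₂ = −32.0 cm.
Lens 2: 1/d_i2 = 1/f₂ − 1/d_o2 = 1/(-32.0) − 1/(23.93) = -0.07304, so d_i2 = -13.7 cm.
The final image is virtual, 13.7 cm to the left of lens 2 (overall magnification ≈ 0.76).

13.7 cm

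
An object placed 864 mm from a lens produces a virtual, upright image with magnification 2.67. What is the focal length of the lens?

f = 1380 mm (converging)

m = −d_i/d_o ⇒ d_i = −m·d_o = −(+2.67)·(864) = -2307 mm.
1/f = 1/d_o + 1/d_i = 1/(864) + 1/(-2307) = 0.0007239, so f = 1380 mm.
Since f is positive, the lens is converging.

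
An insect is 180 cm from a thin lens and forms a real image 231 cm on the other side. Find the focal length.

Real image ⇒ d_i = +231 cm.
1/f = 1/d_o + 1/d_i = 1/(180) + 1/(231) = 0.009885, so f = 101 cm.
Since f is positive, the thin lens is converging.

f = 101 cm (converging)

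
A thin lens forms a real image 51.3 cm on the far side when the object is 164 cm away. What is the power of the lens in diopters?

d_i = +51.3 cm.
1/f = 1/d_o + 1/d_i = 1/(164) + 1/(51.3) = 0.02559 cm⁻¹.
f = 39.08 cm = 0.3908 m, so P = 1/f = +2.56 D.

P = +2.56 D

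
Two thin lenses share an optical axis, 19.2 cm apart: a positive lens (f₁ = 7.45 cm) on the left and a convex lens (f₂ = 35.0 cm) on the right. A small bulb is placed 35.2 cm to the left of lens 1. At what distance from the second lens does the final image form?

Lens 1: 1/d_i1 = 1/f₁ − 1/d_o1 = 1/(7.45) − 1/(35.2) = 0.1058, so d_i1 = 9.450 cm.
The intermediate image is 9.450 cm to the right of lens 1, which is 19.2 − (9.450) = 9.750 cm to the left of lens 2, so d_o2 = +9.750 cm.
Lens 2: 1/d_i2 = 1/f₂ − 1/d_o2 = 1/(35.0) − 1/(9.750) = -0.07399, so d_i2 = -13.5 cm.
The final image is virtual, 13.5 cm to the left of lens 2 (overall magnification ≈ -0.37).

13.5 cm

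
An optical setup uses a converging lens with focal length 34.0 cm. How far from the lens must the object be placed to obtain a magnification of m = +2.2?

m = −d_i/d_o ⇒ d_i = −m·d_o.
1/f = 1/d_o + 1/d_i = 1/d_o − 1/(m·d_o) = (1 − 1/m)/d_o, so d_o = f(1 − 1/m) = (34.00)(1 − 1/(+2.2)) = 18.5 cm.

18.5 cm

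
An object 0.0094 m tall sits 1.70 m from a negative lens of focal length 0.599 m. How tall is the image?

0.00245 m

For a negative lens, f = -0.599 m.
1/d_i = 1/f − 1/d_o = 1/(-0.5990) − 1/(1.70) = -2.258, so d_i = -0.4429 m.
m = −d_i/d_o = +0.2605.
|h_i| = |m|·h_o = 0.2605 × 0.0094 = 0.00245 m. The image is virtual, upright and reduced, on the same side as the object.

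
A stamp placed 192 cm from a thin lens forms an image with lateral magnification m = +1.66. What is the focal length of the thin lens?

f = 483 cm (converging)

m = −d_i/d_o ⇒ d_i = −m·d_o = −(+1.66)·(192) = -318.7 cm.
1/f = 1/d_o + 1/d_i = 1/(192) + 1/(-318.7) = 0.002071, so f = 483 cm.
Since f is positive, the thin lens is converging.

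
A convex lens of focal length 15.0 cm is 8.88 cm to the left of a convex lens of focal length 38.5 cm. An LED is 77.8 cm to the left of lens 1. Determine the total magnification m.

m = -0.191

Lens 1: 1/d_i1 = 1/(15.0) − 1/(77.8) = 0.05381, so d_i1 = 18.58 cm; m₁ = −d_i1/d_o1 = -0.2388.
d_o2 = 8.88 − (18.58) = -9.700 cm (virtual object).
Lens 2: 1/d_i2 = 1/(38.5) − 1/(-9.700) = 0.1291, so d_i2 = 7.748 cm; m₂ = −d_i2/d_o2 = +0.7988.
m = m₁·m₂ = (-0.2388)(+0.7988) = -0.191.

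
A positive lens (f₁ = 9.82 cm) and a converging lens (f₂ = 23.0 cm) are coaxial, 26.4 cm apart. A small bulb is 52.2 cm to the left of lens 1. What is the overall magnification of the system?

m = -0.613

Lens 1: 1/d_i1 = 1/(9.82) − 1/(52.2) = 0.08268, so d_i1 = 12.10 cm; m₁ = −d_i1/d_o1 = -0.2318.
d_o2 = 26.4 − (12.10) = 14.30 cm.
Lens 2: 1/d_i2 = 1/(23.0) − 1/(14.30) = -0.02645, so d_i2 = -37.80 cm; m₂ = −d_i2/d_o2 = +2.644.
m = m₁·m₂ = (-0.2318)(+2.644) = -0.613.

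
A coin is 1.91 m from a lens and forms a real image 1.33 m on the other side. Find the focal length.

f = 0.784 m (converging)

Real image ⇒ d_i = +1.33 m.
1/f = 1/d_o + 1/d_i = 1/(1.91) + 1/(1.33) = 1.275, so f = 0.784 m.
Since f is positive, the lens is converging.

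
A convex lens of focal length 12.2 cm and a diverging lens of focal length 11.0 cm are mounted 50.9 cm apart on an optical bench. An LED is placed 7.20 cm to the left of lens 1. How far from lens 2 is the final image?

Lens 1: 1/d_i1 = 1/f₁ − 1/d_o1 = 1/(12.2) − 1/(7.20) = -0.05692, so d_i1 = -17.57 cm.
The intermediate image is 17.57 cm to the left of lens 1 (virtual), which is 50.9 − (-17.57) = 68.47 cm to the left of lens 2, so d_o2 = +68.47 cm.
Lens 2 is diverging, so f₂ = −11.0 cm.
Lens 2: 1/d_i2 = 1/f₂ − 1/d_o2 = 1/(-11.0) − 1/(68.47) = -0.1055, so d_i2 = -9.48 cm.
The final image is virtual, 9.48 cm to the left of lens 2 (overall magnification ≈ 0.34).

9.48 cm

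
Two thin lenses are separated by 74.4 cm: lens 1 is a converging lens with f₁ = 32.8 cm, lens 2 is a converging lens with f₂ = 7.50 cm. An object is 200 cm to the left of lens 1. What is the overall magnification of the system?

Lens 1: 1/d_i1 = 1/(32.8) − 1/(200) = 0.02549, so d_i1 = 39.23 cm; m₁ = −d_i1/d_o1 = -0.1961.
d_o2 = 74.4 − (39.23) = 35.17 cm.
Lens 2: 1/d_i2 = 1/(7.50) − 1/(35.17) = 0.1049, so d_i2 = 9.533 cm; m₂ = −d_i2/d_o2 = -0.2711.
m = m₁·m₂ = (-0.1961)(-0.2711) = +0.0532.

m = +0.0532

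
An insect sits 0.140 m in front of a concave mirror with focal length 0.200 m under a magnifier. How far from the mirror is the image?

0.467 m

Mirror equation: 1/d_i = 1/f − 1/d_o = 1/(0.2000) − 1/(0.140) = 5.000 − 7.143 = -2.143, so d_i = -0.467 m.
The image is virtual, upright and enlarged, behind the mirror.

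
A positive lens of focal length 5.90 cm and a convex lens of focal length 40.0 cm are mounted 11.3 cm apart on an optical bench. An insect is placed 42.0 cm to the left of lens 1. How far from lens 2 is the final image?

Lens 1: 1/d_i1 = 1/f₁ − 1/d_o1 = 1/(5.90) − 1/(42.0) = 0.1457, so d_i1 = 6.864 cm.
The intermediate image is 6.864 cm to the right of lens 1, which is 11.3 − (6.864) = 4.436 cm to the left of lens 2, so d_o2 = +4.436 cm.
Lens 2: 1/d_i2 = 1/f₂ − 1/d_o2 = 1/(40.0) − 1/(4.436) = -0.2004, so d_i2 = -4.99 cm.
The final image is virtual, 4.99 cm to the left of lens 2 (overall magnification ≈ -0.18).

4.99 cm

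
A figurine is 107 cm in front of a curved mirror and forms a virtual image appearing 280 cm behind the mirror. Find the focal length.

Virtual image ⇒ d_i = −280 cm.
1/f = 1/d_o + 1/d_i = 1/(107) + 1/(-280) = 0.005774, so f = 173 cm.
Since f is positive, the curved mirror is concave.

f = 173 cm (concave)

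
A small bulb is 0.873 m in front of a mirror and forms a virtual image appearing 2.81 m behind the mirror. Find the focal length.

f = 1.27 m (concave)

Virtual image ⇒ d_i = −2.81 m.
1/f = 1/d_o + 1/d_i = 1/(0.873) + 1/(-2.81) = 0.7896, so f = 1.27 m.
Since f is positive, the mirror is concave.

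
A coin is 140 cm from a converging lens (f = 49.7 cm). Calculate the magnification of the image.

m = -0.550

1/d_i = 1/f − 1/d_o = 1/(49.70) − 1/(140) = 0.01298, so d_i = 77.05 cm.
m = −d_i/d_o = −(77.05)/(140) = -0.550.
The image is real, inverted and reduced, on the far side of the lens.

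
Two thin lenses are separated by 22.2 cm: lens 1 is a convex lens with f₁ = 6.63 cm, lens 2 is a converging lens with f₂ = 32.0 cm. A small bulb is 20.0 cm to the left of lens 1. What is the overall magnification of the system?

Lens 1: 1/d_i1 = 1/(6.63) − 1/(20.0) = 0.1008, so d_i1 = 9.918 cm; m₁ = −d_i1/d_o1 = -0.4959.
d_o2 = 22.2 − (9.918) = 12.28 cm.
Lens 2: 1/d_i2 = 1/(32.0) − 1/(12.28) = -0.05018, so d_i2 = -19.93 cm; m₂ = −d_i2/d_o2 = +1.623.
m = m₁·m₂ = (-0.4959)(+1.623) = -0.805.

m = -0.805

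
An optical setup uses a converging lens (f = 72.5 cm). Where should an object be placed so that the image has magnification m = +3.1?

49.1 cm

m = −d_i/d_o ⇒ d_i = −m·d_o.
1/f = 1/d_o + 1/d_i = 1/d_o − 1/(m·d_o) = (1 − 1/m)/d_o, so d_o = f(1 − 1/m) = (72.50)(1 − 1/(+3.1)) = 49.1 cm.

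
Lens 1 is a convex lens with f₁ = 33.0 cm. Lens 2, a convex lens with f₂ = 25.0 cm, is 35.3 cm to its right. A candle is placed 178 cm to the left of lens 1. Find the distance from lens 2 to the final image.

4.31 cm

Lens 1: 1/d_i1 = 1/f₁ − 1/d_o1 = 1/(33.0) − 1/(178) = 0.02469, so d_i1 = 40.51 cm.
The intermediate image is 40.51 cm to the right of lens 1, which lies 5.210 cm to the right of lens 2 — a virtual object — so d_o2 = −5.210 cm.
Lens 2: 1/d_i2 = 1/f₂ − 1/d_o2 = 1/(25.0) − 1/(-5.210) = 0.2319, so d_i2 = 4.31 cm.
The final image is real, 4.31 cm to the right of lens 2 (overall magnification ≈ -0.19).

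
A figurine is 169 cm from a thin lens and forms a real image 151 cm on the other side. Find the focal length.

Real image ⇒ d_i = +151 cm.
1/f = 1/d_o + 1/d_i = 1/(169) + 1/(151) = 0.01254, so f = 79.7 cm.
Since f is positive, the thin lens is converging.

f = 79.7 cm (converging)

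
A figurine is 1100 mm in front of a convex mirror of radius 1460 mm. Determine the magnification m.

m = +0.399

f = R/2 = 1460/2 = 730.0 mm; for a convex mirror, f = -730.0 mm.
1/d_i = 1/f − 1/d_o = 1/(-730.0) − 1/(1100) = -0.002279, so d_i = -438.8 mm.
m = −d_i/d_o = −(-438.8)/(1100) = +0.399.
The image is virtual, upright and reduced, behind the mirror.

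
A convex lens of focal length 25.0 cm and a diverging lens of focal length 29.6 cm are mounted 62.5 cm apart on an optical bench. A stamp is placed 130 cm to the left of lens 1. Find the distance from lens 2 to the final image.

15.3 cm

Lens 1: 1/d_i1 = 1/f₁ − 1/d_o1 = 1/(25.0) − 1/(130) = 0.03231, so d_i1 = 30.95 cm.
The intermediate image is 30.95 cm to the right of lens 1, which is 62.5 − (30.95) = 31.55 cm to the left of lens 2, so d_o2 = +31.55 cm.
Lens 2 is diverging, so f₂ = −29.6 cm.
Lens 2: 1/d_i2 = 1/f₂ − 1/d_o2 = 1/(-29.6) − 1/(31.55) = -0.06548, so d_i2 = -15.3 cm.
The final image is virtual, 15.3 cm to the left of lens 2 (overall magnification ≈ -0.12).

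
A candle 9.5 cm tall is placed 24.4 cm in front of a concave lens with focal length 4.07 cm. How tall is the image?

For a concave lens, f = -4.07 cm.
1/d_i = 1/f − 1/d_o = 1/(-4.070) − 1/(24.4) = -0.2867, so d_i = -3.488 cm.
m = −d_i/d_o = +0.1430.
|h_i| = |m|·h_o = 0.1430 × 9.5 = 1.36 cm. The image is virtual, upright and reduced, on the same side as the object.

1.36 cm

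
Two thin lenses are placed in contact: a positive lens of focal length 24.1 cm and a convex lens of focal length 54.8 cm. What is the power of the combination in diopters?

P = +5.97 D

P₁ = 1/f₁ = 1/(0.241 m) = +4.149 D; P₂ = 1/f₂ = 1/(0.548 m) = +1.825 D.
For thin lenses in contact, P = P₁ + P₂ = (+4.149) + (+1.825) = +5.97 D.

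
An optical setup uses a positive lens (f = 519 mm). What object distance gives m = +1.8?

m = −d_i/d_o ⇒ d_i = −m·d_o.
1/f = 1/d_o + 1/d_i = 1/d_o − 1/(m·d_o) = (1 − 1/m)/d_o, so d_o = f(1 − 1/m) = (519.0)(1 − 1/(+1.8)) = 231 mm.

231 mm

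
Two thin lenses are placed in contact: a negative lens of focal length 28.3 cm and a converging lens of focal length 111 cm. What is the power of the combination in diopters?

P₁ = 1/f₁ = 1/(-0.283 m) = -3.534 D; P₂ = 1/f₂ = 1/(1.11 m) = +0.9009 D.
For thin lenses in contact, P = P₁ + P₂ = (-3.534) + (+0.9009) = -2.63 D.

P = -2.63 D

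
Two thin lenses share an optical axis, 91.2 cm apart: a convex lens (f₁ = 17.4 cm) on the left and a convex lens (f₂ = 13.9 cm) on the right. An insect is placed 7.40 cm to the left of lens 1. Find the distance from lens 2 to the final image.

Lens 1: 1/d_i1 = 1/f₁ − 1/d_o1 = 1/(17.4) − 1/(7.40) = -0.07766, so d_i1 = -12.88 cm.
The intermediate image is 12.88 cm to the left of lens 1 (virtual), which is 91.2 − (-12.88) = 104.1 cm to the left of lens 2, so d_o2 = +104.1 cm.
Lens 2: 1/d_i2 = 1/f₂ − 1/d_o2 = 1/(13.9) − 1/(104.1) = 0.06234, so d_i2 = 16.0 cm.
The final image is real, 16.0 cm to the right of lens 2 (overall magnification ≈ -0.27).

16.0 cm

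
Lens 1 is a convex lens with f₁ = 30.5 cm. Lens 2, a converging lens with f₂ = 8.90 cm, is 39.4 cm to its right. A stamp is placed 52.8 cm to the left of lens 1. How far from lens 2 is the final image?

7.00 cm

Lens 1: 1/d_i1 = 1/f₁ − 1/d_o1 = 1/(30.5) − 1/(52.8) = 0.01385, so d_i1 = 72.22 cm.
The intermediate image is 72.22 cm to the right of lens 1, which lies 32.82 cm to the right of lens 2 — a virtual object — so d_o2 = −32.82 cm.
Lens 2: 1/d_i2 = 1/f₂ − 1/d_o2 = 1/(8.90) − 1/(-32.82) = 0.1428, so d_i2 = 7.00 cm.
The final image is real, 7.00 cm to the right of lens 2 (overall magnification ≈ -0.29).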